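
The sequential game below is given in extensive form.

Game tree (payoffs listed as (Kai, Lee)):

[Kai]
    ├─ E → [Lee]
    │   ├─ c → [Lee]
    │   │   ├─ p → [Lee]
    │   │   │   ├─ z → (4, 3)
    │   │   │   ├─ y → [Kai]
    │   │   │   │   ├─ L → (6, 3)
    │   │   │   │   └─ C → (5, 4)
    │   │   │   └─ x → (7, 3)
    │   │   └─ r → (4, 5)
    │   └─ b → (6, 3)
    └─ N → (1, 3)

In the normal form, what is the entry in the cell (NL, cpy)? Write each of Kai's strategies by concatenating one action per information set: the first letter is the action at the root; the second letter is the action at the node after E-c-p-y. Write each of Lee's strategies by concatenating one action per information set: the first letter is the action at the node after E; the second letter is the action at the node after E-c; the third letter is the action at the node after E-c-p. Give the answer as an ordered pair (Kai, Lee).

(1, 3)

Trace the play path from the root:
  Kai plays N
→ terminal payoff (1, 3).
(Kai's choice at the node after E-c-p-y is never reached on this path, so it doesn't affect the outcome.)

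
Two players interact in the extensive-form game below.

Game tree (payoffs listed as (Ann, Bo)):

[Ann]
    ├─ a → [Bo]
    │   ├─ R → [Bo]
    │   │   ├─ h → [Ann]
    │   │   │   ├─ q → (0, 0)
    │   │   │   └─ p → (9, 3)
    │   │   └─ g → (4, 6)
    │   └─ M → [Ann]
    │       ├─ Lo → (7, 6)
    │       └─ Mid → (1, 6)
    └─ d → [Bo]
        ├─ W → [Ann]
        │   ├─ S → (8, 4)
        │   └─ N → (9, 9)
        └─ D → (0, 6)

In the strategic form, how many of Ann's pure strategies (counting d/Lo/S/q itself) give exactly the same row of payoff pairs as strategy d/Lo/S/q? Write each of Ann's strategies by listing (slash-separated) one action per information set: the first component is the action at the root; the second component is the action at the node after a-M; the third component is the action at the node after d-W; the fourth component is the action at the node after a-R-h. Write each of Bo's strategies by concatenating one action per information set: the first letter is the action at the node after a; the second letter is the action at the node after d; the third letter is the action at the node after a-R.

Row for d/Lo/S/q (columns RWh, RWg, RDh, RDg, MWh, MWg, MDh, MDg): (8,4) (8,4) (0,6) (0,6) (8,4) (8,4) (0,6) (0,6).
Under d/Lo/S/q, Ann's choice at the node after a-M and at the node after a-R-h can never be reached regardless of what Bo does, so varying those choices leaves every outcome unchanged.
Holding the reachable choices fixed and varying the unreachable ones freely already gives 2 × 2 = 4 equivalent strategies.
No other strategy reproduces this row, so those 4 are the full class: d/Lo/S/q, d/Lo/S/p, d/Mid/S/q, d/Mid/S/p.

4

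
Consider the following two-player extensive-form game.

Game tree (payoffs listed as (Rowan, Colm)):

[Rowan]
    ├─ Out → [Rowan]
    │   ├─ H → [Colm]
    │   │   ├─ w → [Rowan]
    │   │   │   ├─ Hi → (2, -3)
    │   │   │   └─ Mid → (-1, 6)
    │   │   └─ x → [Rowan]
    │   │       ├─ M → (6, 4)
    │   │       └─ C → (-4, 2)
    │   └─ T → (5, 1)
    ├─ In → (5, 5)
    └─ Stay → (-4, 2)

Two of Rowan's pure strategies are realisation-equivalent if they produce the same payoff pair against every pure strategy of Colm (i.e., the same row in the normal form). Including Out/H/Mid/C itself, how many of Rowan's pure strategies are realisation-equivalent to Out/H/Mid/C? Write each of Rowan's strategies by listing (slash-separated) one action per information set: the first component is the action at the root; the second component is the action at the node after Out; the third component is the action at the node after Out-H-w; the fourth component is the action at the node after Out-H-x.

Row for Out/H/Mid/C (columns w, x): (-1,6) (-4,2).
Every one of Rowan's information sets is on the play path for some reply by Colm when Rowan follows Out/H/Mid/C.
Changing the action at any of them therefore changes at least one column, so only Out/H/Mid/C itself gives this row.

1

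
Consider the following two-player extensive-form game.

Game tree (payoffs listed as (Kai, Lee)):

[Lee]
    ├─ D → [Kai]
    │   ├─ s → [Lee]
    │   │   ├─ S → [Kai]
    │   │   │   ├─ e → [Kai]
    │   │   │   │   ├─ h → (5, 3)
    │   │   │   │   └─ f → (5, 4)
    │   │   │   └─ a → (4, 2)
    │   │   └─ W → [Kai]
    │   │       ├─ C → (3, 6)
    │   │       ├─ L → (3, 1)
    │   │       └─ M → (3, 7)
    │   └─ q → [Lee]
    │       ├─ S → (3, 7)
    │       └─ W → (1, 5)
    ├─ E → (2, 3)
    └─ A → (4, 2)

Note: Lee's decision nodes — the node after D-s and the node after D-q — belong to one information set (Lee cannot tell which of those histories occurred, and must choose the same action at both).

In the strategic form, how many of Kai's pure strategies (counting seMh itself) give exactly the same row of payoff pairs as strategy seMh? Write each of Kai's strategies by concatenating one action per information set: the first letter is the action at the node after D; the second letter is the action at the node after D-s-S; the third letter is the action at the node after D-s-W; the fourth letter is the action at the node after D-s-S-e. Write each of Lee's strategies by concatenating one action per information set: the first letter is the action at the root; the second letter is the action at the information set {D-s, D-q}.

Row for seMh (columns DS, DW, ES, EW, AS, AW): (5,3) (3,7) (2,3) (2,3) (4,2) (4,2).
Every one of Kai's information sets is on the play path for some reply by Lee when Kai follows seMh.
Changing the action at any of them therefore changes at least one column, so only seMh itself gives this row.

1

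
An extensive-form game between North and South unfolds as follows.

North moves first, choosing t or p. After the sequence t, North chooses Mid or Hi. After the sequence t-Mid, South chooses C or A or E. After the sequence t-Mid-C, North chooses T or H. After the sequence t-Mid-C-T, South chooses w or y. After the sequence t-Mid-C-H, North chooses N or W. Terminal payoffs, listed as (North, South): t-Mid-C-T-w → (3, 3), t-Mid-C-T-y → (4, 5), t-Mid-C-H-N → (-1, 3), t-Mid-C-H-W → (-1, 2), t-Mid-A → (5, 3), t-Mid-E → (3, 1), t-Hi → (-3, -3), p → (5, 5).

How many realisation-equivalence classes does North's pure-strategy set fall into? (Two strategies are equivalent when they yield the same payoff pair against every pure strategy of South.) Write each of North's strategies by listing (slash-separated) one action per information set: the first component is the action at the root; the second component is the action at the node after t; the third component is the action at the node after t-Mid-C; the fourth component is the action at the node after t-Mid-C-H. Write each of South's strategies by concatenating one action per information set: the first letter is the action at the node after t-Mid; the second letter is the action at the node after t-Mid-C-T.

North has 16 pure strategies: t/Mid/T/N, t/Mid/T/W, t/Mid/H/N, t/Mid/H/W, t/Hi/T/N, t/Hi/T/W, t/Hi/H/N, t/Hi/H/W, p/Mid/T/N, p/Mid/T/W, p/Mid/H/N, p/Mid/H/W, p/Hi/T/N, p/Hi/T/W, p/Hi/H/N, p/Hi/H/W. Columns: Cw, Cy, Aw, Ay, Ew, Ey.
{t/Mid/T/N, t/Mid/T/W} → row (3,3) (4,5) (5,3) (5,3) (3,1) (3,1)
{t/Mid/H/N} → row (-1,3) (-1,3) (5,3) (5,3) (3,1) (3,1)
{t/Mid/H/W} → row (-1,2) (-1,2) (5,3) (5,3) (3,1) (3,1)
{t/Hi/T/N, t/Hi/T/W, t/Hi/H/N, t/Hi/H/W} → row (-3,-3) (-3,-3) (-3,-3) (-3,-3) (-3,-3) (-3,-3)
{p/Mid/T/N, p/Mid/T/W, p/Mid/H/N, p/Mid/H/W, p/Hi/T/N, p/Hi/T/W, p/Hi/H/N, p/Hi/H/W} → row (5,5) (5,5) (5,5) (5,5) (5,5) (5,5)
That's 5 distinct rows out of 16 strategies.

5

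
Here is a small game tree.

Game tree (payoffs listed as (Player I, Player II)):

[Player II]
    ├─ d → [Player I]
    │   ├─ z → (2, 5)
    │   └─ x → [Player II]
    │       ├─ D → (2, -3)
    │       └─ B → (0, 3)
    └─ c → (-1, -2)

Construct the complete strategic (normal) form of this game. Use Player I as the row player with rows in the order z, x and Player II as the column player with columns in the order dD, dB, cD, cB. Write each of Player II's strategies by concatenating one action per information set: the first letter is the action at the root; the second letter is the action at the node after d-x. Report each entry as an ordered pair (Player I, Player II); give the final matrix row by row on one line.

z: (2,5) (2,5) (-1,-2) (-1,-2) | x: (2,-3) (0,3) (-1,-2) (-1,-2)

           dD       dB       cD       cB
   z    (2,5)    (2,5)  (-1,-2)  (-1,-2)
   x   (2,-3)    (0,3)  (-1,-2)  (-1,-2)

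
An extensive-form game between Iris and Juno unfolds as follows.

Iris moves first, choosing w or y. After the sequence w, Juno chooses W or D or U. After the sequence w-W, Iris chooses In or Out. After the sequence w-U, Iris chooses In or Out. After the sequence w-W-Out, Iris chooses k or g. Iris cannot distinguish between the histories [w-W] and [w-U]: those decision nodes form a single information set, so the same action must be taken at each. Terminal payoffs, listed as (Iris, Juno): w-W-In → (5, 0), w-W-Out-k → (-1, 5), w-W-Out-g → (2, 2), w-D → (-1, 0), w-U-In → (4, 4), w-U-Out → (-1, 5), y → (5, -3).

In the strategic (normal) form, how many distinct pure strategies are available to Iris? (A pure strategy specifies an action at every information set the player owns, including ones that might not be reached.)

8

Iris owns the root with actions {w, y} — two choices.
Iris owns the information set {w-W, w-U} with actions {In, Out} — two choices.
Iris owns the node after w-W-Out with actions {k, g} — two choices.
A pure strategy fixes one action at each information set independently, so the count is the product 2 × 2 × 2 = 8.
(For reference, Juno has 3 pure strategies, giving a 8×3 normal-form matrix.)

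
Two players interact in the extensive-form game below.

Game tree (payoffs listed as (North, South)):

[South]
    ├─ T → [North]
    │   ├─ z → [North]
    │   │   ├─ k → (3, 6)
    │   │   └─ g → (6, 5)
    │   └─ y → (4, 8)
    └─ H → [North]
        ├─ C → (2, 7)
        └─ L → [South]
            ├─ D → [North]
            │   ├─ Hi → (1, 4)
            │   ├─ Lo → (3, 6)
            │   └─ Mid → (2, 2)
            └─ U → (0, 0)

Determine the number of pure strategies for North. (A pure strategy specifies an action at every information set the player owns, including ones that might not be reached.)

North owns the node after T with actions {z, y} — two choices.
North owns the node after H with actions {C, L} — two choices.
North owns the node after T-z with actions {k, g} — two choices.
North owns the node after H-L-D with actions {Hi, Lo, Mid} — three choices.
A pure strategy fixes one action at each information set independently, so the count is the product 2 × 2 × 2 × 3 = 24.

24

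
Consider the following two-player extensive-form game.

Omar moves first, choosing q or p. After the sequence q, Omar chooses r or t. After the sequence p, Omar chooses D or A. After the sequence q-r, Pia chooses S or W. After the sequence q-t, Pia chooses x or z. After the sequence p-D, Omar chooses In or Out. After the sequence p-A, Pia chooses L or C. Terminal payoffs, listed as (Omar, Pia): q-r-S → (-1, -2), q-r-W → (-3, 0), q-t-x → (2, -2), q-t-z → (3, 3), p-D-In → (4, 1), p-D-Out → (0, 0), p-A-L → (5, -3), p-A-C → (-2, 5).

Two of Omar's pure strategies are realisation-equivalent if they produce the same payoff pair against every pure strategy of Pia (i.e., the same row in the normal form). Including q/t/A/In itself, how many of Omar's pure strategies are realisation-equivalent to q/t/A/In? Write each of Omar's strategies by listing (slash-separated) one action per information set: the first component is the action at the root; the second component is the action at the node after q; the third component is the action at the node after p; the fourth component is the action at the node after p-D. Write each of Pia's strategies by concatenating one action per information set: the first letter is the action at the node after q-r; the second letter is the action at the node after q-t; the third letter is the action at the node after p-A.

Row for q/t/A/In (columns SxL, SxC, SzL, SzC, WxL, WxC, WzL, WzC): (2,-2) (2,-2) (3,3) (3,3) (2,-2) (2,-2) (3,3) (3,3).
Under q/t/A/In, Omar's choice at the node after p and at the node after p-D can never be reached regardless of what Pia does, so varying those choices leaves every outcome unchanged.
Holding the reachable choices fixed and varying the unreachable ones freely already gives 2 × 2 = 4 equivalent strategies.
No other strategy reproduces this row, so those 4 are the full class: q/t/D/In, q/t/D/Out, q/t/A/In, q/t/A/Out.

4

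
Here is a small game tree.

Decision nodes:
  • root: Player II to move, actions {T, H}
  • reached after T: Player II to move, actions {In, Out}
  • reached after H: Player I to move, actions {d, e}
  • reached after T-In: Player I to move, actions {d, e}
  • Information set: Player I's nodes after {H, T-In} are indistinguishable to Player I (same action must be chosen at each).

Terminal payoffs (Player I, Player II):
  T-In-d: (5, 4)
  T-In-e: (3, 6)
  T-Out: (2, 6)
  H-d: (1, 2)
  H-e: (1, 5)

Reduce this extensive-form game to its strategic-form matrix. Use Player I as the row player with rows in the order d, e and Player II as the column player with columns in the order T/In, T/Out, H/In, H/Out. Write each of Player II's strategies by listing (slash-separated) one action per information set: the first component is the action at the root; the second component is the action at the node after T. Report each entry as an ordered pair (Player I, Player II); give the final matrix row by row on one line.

d: (5,4) (2,6) (1,2) (1,2) | e: (3,6) (2,6) (1,5) (1,5)

Row d: T/In→(5,4), T/Out→(2,6), H/In→(1,2), H/Out→(1,2)
Row e: T/In→(3,6), T/Out→(2,6), H/In→(1,5), H/Out→(1,5)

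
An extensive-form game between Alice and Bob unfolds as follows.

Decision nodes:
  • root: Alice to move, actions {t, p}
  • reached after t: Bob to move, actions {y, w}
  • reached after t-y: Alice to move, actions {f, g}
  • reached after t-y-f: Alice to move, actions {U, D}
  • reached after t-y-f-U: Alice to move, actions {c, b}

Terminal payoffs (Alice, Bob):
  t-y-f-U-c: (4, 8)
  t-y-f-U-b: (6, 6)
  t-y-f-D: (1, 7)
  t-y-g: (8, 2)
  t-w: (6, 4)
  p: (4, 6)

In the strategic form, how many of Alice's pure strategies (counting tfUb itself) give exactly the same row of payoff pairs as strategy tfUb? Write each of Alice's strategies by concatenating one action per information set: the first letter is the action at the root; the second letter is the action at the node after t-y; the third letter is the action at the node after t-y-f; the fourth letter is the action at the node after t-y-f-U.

Row for tfUb (columns y, w): (6,6) (6,4).
Every one of Alice's information sets is on the play path for some reply by Bob when Alice follows tfUb.
Changing the action at any of them therefore changes at least one column, so only tfUb itself gives this row.

1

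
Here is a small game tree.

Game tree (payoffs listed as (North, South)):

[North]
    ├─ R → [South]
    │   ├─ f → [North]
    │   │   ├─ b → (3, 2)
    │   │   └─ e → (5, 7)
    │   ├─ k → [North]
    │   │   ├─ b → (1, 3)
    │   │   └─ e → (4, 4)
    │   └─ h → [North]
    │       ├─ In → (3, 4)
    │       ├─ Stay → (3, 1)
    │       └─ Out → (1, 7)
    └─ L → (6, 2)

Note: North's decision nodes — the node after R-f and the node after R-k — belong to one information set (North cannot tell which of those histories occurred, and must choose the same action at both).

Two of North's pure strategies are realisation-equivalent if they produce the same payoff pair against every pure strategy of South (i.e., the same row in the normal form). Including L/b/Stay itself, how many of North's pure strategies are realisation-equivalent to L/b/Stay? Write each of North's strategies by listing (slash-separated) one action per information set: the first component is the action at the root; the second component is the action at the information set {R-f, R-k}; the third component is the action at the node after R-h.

Row for L/b/Stay (columns f, k, h): (6,2) (6,2) (6,2).
Under L/b/Stay, North's choice at the information set {R-f, R-k} and at the node after R-h can never be reached regardless of what South does, so varying those choices leaves every outcome unchanged.
Holding the reachable choices fixed and varying the unreachable ones freely already gives 2 × 3 = 6 equivalent strategies.
No other strategy reproduces this row, so those 6 are the full class: L/b/In, L/b/Stay, L/b/Out, L/e/In, L/e/Stay, L/e/Out.

6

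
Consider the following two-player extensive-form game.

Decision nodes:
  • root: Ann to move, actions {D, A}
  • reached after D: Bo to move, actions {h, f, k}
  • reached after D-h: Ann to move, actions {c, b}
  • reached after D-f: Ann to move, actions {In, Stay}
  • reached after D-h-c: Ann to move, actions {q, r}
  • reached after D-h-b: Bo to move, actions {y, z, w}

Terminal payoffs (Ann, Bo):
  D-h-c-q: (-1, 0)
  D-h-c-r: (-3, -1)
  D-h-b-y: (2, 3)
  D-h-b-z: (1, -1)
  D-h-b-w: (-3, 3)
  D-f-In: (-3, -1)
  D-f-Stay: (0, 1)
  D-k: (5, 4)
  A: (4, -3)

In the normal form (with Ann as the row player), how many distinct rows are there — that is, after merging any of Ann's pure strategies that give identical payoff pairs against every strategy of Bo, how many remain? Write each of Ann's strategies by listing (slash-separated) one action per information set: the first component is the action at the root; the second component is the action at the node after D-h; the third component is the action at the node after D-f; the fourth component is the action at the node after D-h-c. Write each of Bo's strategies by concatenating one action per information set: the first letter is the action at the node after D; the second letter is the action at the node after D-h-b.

Ann has 16 pure strategies: D/c/In/q, D/c/In/r, D/c/Stay/q, D/c/Stay/r, D/b/In/q, D/b/In/r, D/b/Stay/q, D/b/Stay/r, A/c/In/q, A/c/In/r, A/c/Stay/q, A/c/Stay/r, A/b/In/q, A/b/In/r, A/b/Stay/q, A/b/Stay/r. Columns: hy, hz, hw, fy, fz, fw, ky, kz, kw.
{D/c/In/q} → row (-1,0) (-1,0) (-1,0) (-3,-1) (-3,-1) (-3,-1) (5,4) (5,4) (5,4)
{D/c/In/r} → row (-3,-1) (-3,-1) (-3,-1) (-3,-1) (-3,-1) (-3,-1) (5,4) (5,4) (5,4)
{D/c/Stay/q} → row (-1,0) (-1,0) (-1,0) (0,1) (0,1) (0,1) (5,4) (5,4) (5,4)
{D/c/Stay/r} → row (-3,-1) (-3,-1) (-3,-1) (0,1) (0,1) (0,1) (5,4) (5,4) (5,4)
{D/b/In/q, D/b/In/r} → row (2,3) (1,-1) (-3,3) (-3,-1) (-3,-1) (-3,-1) (5,4) (5,4) (5,4)
{D/b/Stay/q, D/b/Stay/r} → row (2,3) (1,-1) (-3,3) (0,1) (0,1) (0,1) (5,4) (5,4) (5,4)
{A/c/In/q, A/c/In/r, A/c/Stay/q, A/c/Stay/r, A/b/In/q, A/b/In/r, A/b/Stay/q, A/b/Stay/r} → row (4,-3) (4,-3) (4,-3) (4,-3) (4,-3) (4,-3) (4,-3) (4,-3) (4,-3)
That's 7 distinct rows out of 16 strategies.

7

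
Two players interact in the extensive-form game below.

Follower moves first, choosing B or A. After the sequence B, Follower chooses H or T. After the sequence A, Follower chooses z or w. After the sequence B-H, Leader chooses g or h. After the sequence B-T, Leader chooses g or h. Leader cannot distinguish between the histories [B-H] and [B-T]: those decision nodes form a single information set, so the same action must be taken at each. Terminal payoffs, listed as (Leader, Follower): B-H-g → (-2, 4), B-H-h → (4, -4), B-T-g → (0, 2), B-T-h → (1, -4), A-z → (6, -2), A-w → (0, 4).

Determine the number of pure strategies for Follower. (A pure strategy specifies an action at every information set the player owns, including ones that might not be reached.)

Follower owns the root with actions {B, A} — two choices.
Follower owns the node after B with actions {H, T} — two choices.
Follower owns the node after A with actions {z, w} — two choices.
A pure strategy fixes one action at each information set independently, so the count is the product 2 × 2 × 2 = 8.
(For reference, Leader has 2 pure strategies, giving a 8×2 normal-form matrix.)

8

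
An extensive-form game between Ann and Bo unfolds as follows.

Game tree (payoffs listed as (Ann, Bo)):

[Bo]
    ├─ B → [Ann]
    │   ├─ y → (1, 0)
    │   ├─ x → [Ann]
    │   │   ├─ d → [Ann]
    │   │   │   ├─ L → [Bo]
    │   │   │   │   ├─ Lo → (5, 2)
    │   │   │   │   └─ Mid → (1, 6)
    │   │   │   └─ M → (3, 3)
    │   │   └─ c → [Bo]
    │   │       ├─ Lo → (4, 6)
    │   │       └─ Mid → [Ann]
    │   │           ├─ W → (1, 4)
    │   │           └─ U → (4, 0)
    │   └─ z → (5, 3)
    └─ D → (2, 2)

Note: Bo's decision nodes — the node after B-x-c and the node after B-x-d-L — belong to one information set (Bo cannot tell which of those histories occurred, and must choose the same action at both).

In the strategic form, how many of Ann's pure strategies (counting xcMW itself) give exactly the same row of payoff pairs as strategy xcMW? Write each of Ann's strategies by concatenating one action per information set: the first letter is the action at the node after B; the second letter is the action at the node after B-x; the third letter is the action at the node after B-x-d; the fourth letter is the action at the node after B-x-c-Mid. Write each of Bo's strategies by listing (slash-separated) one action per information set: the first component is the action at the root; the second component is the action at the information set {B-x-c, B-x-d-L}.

2

Row for xcMW (columns B/Lo, B/Mid, D/Lo, D/Mid): (4,6) (1,4) (2,2) (2,2).
Under xcMW, Ann's choice at the node after B-x-d can never be reached regardless of what Bo does, so varying those choices leaves every outcome unchanged.
Holding the reachable choices fixed and varying the unreachable one freely already gives 2 equivalent strategies.
No other strategy reproduces this row, so those 2 are the full class: xcLW, xcMW.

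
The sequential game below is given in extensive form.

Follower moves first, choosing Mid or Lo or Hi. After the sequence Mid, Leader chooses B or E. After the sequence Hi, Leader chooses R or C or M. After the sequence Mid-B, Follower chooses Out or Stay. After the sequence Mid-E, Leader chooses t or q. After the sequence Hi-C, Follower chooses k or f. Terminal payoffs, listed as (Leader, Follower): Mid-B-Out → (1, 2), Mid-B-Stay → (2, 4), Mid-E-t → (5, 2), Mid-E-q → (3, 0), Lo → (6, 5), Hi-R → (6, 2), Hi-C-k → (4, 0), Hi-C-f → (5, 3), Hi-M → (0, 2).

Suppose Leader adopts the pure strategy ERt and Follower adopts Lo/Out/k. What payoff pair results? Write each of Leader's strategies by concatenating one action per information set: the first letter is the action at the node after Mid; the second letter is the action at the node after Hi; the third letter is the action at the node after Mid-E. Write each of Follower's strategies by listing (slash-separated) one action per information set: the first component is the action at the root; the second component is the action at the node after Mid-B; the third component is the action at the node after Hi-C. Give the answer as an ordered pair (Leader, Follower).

(6, 5)

Trace the play path from the root:
  Follower plays Lo
→ terminal payoff (6, 5).
(Leader's choice at the node after Mid is never reached on this path, so it doesn't affect the outcome.)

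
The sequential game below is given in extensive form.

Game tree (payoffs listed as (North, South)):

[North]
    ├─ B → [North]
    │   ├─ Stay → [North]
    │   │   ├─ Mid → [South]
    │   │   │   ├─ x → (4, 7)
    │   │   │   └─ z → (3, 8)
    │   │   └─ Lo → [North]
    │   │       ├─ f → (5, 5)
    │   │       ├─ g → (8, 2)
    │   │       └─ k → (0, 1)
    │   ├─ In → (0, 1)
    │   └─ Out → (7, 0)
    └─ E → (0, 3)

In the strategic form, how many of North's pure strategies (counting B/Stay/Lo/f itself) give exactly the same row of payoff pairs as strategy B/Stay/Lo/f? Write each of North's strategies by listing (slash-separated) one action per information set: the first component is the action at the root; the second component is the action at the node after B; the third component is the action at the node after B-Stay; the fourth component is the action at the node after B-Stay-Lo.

1

Row for B/Stay/Lo/f (columns x, z): (5,5) (5,5).
Every one of North's information sets is on the play path for some reply by South when North follows B/Stay/Lo/f.
Changing the action at any of them therefore changes at least one column, so only B/Stay/Lo/f itself gives this row.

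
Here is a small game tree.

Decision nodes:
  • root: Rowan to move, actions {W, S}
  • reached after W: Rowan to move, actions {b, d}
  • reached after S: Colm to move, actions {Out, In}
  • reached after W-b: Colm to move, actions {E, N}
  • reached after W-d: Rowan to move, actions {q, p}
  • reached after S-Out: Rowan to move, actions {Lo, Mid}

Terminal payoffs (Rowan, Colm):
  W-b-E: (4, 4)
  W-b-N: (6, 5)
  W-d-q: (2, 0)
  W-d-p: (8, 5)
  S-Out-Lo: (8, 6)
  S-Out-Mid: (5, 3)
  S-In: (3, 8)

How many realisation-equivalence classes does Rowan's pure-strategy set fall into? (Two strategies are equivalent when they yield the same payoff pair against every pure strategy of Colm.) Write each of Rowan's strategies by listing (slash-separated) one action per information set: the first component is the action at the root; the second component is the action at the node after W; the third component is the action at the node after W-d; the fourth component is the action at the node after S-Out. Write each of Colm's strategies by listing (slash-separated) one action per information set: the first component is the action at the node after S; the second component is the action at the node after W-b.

Rowan has 16 pure strategies: W/b/q/Lo, W/b/q/Mid, W/b/p/Lo, W/b/p/Mid, W/d/q/Lo, W/d/q/Mid, W/d/p/Lo, W/d/p/Mid, S/b/q/Lo, S/b/q/Mid, S/b/p/Lo, S/b/p/Mid, S/d/q/Lo, S/d/q/Mid, S/d/p/Lo, S/d/p/Mid. Columns: Out/E, Out/N, In/E, In/N.
{W/b/q/Lo, W/b/q/Mid, W/b/p/Lo, W/b/p/Mid} → row (4,4) (6,5) (4,4) (6,5)
{W/d/q/Lo, W/d/q/Mid} → row (2,0) (2,0) (2,0) (2,0)
{W/d/p/Lo, W/d/p/Mid} → row (8,5) (8,5) (8,5) (8,5)
{S/b/q/Lo, S/b/p/Lo, S/d/q/Lo, S/d/p/Lo} → row (8,6) (8,6) (3,8) (3,8)
{S/b/q/Mid, S/b/p/Mid, S/d/q/Mid, S/d/p/Mid} → row (5,3) (5,3) (3,8) (3,8)
That's 5 distinct rows out of 16 strategies.

5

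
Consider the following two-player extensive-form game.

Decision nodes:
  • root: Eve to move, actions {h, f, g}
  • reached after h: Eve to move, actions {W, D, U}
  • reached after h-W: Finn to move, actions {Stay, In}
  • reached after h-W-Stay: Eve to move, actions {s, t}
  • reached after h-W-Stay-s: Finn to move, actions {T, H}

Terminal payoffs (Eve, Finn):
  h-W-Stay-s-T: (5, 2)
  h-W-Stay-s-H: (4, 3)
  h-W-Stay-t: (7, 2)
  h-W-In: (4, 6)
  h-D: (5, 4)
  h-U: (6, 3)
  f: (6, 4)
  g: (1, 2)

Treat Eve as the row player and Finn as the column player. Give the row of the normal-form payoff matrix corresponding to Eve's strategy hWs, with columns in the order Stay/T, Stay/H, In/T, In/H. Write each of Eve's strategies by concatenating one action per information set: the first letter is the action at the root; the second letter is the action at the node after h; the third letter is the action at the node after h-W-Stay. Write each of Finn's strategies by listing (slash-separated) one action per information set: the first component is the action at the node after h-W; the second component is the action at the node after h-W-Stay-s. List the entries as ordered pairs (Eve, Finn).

vs Stay/T: Eve plays h → Eve plays W at [h] → Finn plays Stay at [h-W] → Eve plays s at [h-W-Stay] → Finn plays T at [h-W-Stay-s] → (5, 2)
vs Stay/H: Eve plays h → Eve plays W at [h] → Finn plays Stay at [h-W] → Eve plays s at [h-W-Stay] → Finn plays H at [h-W-Stay-s] → (4, 3)
vs In/T: Eve plays h → Eve plays W at [h] → Finn plays In at [h-W] → (4, 6)
vs In/H: Eve plays h → Eve plays W at [h] → Finn plays In at [h-W] → (4, 6)

(5,2) (4,3) (4,6) (4,6)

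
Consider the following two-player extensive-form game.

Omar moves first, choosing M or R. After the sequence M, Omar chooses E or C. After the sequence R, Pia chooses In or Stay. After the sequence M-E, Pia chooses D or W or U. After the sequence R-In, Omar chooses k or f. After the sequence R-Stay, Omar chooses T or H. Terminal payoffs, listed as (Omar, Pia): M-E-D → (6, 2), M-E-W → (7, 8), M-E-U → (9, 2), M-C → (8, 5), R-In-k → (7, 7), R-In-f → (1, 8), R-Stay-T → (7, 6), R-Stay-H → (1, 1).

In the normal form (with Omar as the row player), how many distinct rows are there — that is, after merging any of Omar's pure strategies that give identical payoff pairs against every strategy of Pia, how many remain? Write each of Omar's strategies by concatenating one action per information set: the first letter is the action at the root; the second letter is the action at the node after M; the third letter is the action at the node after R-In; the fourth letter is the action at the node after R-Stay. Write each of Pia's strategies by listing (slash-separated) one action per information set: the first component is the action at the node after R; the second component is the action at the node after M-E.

6

Omar has 16 pure strategies: MEkT, MEkH, MEfT, MEfH, MCkT, MCkH, MCfT, MCfH, REkT, REkH, REfT, REfH, RCkT, RCkH, RCfT, RCfH. Columns: In/D, In/W, In/U, Stay/D, Stay/W, Stay/U.
{MEkT, MEkH, MEfT, MEfH} → row (6,2) (7,8) (9,2) (6,2) (7,8) (9,2)
{MCkT, MCkH, MCfT, MCfH} → row (8,5) (8,5) (8,5) (8,5) (8,5) (8,5)
{REkT, RCkT} → row (7,7) (7,7) (7,7) (7,6) (7,6) (7,6)
{REkH, RCkH} → row (7,7) (7,7) (7,7) (1,1) (1,1) (1,1)
{REfT, RCfT} → row (1,8) (1,8) (1,8) (7,6) (7,6) (7,6)
{REfH, RCfH} → row (1,8) (1,8) (1,8) (1,1) (1,1) (1,1)
That's 6 distinct rows out of 16 strategies.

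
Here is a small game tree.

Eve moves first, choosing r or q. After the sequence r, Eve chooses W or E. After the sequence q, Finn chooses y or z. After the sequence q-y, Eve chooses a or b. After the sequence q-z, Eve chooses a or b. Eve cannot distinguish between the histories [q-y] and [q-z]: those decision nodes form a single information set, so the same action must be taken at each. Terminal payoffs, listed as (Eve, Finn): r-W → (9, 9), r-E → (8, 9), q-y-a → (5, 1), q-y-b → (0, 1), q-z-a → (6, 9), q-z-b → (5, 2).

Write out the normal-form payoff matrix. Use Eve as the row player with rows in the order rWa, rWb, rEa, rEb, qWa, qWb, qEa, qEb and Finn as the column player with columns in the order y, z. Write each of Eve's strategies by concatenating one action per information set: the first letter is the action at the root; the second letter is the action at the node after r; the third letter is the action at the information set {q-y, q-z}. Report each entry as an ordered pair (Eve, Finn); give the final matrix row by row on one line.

rWa: (9,9) (9,9) | rWb: (9,9) (9,9) | rEa: (8,9) (8,9) | rEb: (8,9) (8,9) | qWa: (5,1) (6,9) | qWb: (0,1) (5,2) | qEa: (5,1) (6,9) | qEb: (0,1) (5,2)

            y        z
 rWa    (9,9)    (9,9)
 rWb    (9,9)    (9,9)
 rEa    (8,9)    (8,9)
 rEb    (8,9)    (8,9)
 qWa    (5,1)    (6,9)
 qWb    (0,1)    (5,2)
 qEa    (5,1)    (6,9)
 qEb    (0,1)    (5,2)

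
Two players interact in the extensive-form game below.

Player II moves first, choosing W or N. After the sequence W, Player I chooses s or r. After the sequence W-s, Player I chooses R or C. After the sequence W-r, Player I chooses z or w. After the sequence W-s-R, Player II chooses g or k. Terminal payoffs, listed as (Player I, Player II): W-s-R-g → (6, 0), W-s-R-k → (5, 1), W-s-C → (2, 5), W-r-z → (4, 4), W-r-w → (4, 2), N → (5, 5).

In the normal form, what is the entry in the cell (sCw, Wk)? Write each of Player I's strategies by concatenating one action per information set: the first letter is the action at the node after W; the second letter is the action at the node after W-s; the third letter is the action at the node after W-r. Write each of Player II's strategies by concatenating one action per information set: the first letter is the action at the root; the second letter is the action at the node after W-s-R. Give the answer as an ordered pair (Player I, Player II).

Trace the play path from the root:
  Player II plays W
  Player I plays s at [W]
  Player I plays C at [W-s]
→ terminal payoff (2, 5).
(Player I's choice at the node after W-r is never reached on this path, so it doesn't affect the outcome.)

(2, 5)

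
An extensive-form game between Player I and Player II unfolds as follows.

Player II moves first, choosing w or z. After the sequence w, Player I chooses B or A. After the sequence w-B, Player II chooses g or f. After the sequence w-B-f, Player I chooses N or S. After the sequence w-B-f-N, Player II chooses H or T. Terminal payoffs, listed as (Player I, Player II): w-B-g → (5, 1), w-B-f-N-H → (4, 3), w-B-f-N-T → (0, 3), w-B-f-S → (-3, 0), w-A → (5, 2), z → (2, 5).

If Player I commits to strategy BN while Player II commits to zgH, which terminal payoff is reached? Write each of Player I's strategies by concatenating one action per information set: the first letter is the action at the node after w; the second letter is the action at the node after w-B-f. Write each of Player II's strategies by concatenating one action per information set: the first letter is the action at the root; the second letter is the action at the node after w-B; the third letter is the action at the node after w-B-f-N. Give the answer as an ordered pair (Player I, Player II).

Trace the play path from the root:
  Player II plays z
→ terminal payoff (2, 5).
(Player I's choice at the node after w is never reached on this path, so it doesn't affect the outcome.)

(2, 5)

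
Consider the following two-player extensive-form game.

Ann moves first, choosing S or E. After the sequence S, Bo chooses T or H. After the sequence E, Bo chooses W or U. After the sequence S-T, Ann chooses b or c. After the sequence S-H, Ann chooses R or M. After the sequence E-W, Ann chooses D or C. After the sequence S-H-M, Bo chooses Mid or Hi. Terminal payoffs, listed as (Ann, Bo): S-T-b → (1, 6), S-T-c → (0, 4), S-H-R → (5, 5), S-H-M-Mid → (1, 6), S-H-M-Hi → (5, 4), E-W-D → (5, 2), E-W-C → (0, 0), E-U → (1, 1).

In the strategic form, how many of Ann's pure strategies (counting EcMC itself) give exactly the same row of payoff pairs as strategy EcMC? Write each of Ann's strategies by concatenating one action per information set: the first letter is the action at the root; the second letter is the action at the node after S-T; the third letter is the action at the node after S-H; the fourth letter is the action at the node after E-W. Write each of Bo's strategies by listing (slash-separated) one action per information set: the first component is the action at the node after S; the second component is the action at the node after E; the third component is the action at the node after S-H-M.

4

Row for EcMC (columns T/W/Mid, T/W/Hi, T/U/Mid, T/U/Hi, H/W/Mid, H/W/Hi, H/U/Mid, H/U/Hi): (0,0) (0,0) (1,1) (1,1) (0,0) (0,0) (1,1) (1,1).
Under EcMC, Ann's choice at the node after S-T and at the node after S-H can never be reached regardless of what Bo does, so varying those choices leaves every outcome unchanged.
Holding the reachable choices fixed and varying the unreachable ones freely already gives 2 × 2 = 4 equivalent strategies.
No other strategy reproduces this row, so those 4 are the full class: EbRC, EbMC, EcRC, EcMC.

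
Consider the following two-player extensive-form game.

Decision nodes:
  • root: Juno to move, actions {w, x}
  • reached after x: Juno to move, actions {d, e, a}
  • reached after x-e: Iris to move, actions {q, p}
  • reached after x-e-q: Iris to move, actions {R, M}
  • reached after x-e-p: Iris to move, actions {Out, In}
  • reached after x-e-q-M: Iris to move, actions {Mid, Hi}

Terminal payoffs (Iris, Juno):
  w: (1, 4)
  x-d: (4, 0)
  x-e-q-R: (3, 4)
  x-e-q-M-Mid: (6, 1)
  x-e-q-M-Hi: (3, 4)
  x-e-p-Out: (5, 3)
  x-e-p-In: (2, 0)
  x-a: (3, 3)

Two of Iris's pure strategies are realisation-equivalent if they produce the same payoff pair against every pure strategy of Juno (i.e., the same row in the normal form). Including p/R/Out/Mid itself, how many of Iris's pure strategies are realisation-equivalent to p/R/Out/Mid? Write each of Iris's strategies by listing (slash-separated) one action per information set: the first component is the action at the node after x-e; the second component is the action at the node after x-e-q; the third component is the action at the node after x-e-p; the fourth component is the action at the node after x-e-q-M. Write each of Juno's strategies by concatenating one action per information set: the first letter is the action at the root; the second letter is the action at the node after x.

Row for p/R/Out/Mid (columns wd, we, wa, xd, xe, xa): (1,4) (1,4) (1,4) (4,0) (5,3) (3,3).
Under p/R/Out/Mid, Iris's choice at the node after x-e-q and at the node after x-e-q-M can never be reached regardless of what Juno does, so varying those choices leaves every outcome unchanged.
Holding the reachable choices fixed and varying the unreachable ones freely already gives 2 × 2 = 4 equivalent strategies.
No other strategy reproduces this row, so those 4 are the full class: p/R/Out/Mid, p/R/Out/Hi, p/M/Out/Mid, p/M/Out/Hi.

4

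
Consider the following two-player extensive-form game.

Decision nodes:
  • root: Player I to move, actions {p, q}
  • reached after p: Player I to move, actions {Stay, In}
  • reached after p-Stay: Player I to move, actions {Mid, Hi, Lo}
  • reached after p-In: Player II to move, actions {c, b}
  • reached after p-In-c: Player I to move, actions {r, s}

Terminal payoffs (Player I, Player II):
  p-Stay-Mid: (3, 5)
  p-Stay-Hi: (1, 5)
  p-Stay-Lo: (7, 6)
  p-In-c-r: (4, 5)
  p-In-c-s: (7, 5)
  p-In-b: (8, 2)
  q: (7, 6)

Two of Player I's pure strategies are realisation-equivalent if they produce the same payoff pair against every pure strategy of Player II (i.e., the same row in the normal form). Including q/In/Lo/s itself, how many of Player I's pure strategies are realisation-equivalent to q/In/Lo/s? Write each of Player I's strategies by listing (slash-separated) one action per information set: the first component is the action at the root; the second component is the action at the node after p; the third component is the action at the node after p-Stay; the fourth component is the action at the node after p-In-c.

Row for q/In/Lo/s (columns c, b): (7,6) (7,6).
Under q/In/Lo/s, Player I's choice at the node after p and at the node after p-Stay and at the node after p-In-c can never be reached regardless of what Player II does, so varying those choices leaves every outcome unchanged.
Holding the reachable choices fixed and varying the unreachable ones freely already gives 2 × 3 × 2 = 12 equivalent strategies.
Checking the remaining rows, p/Stay/Lo/r, p/Stay/Lo/s also happen to give the same payoffs in every column, bringing the total to 14: p/Stay/Lo/r, p/Stay/Lo/s, q/Stay/Mid/r, q/Stay/Mid/s, q/Stay/Hi/r, q/Stay/Hi/s, q/Stay/Lo/r, q/Stay/Lo/s, q/In/Mid/r, q/In/Mid/s, q/In/Hi/r, q/In/Hi/s, q/In/Lo/r, q/In/Lo/s.

14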